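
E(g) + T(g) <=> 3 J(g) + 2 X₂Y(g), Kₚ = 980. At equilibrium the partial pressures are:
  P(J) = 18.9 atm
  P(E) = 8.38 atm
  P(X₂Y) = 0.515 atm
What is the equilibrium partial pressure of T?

P(T) = 0.218 atm

At equilibrium, Kₚ = P(J)³·P(X₂Y)² / (P(E)·P(T)) = 980.
(18.9)³·(0.515)² / ((8.38)·(P(T))) = 980
P(T) = 0.218 atm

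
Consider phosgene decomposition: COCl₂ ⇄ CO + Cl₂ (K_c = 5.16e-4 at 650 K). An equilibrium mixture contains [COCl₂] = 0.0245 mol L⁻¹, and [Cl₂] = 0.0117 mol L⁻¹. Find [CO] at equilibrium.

At equilibrium, K_c = [CO]·[Cl₂] / [COCl₂] = 5.16e-4.
([CO])·(0.0117) / (0.0245) = 5.16e-4
[CO] = 0.00108 mol L⁻¹

[CO] = 0.00108 mol L⁻¹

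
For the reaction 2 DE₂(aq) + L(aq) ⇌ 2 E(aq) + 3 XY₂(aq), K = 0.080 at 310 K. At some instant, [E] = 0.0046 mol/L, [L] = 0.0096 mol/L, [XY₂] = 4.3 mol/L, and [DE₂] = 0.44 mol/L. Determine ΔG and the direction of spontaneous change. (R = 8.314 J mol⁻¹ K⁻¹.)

ΔG = 6.25 kJ/mol; the forward reaction is non-spontaneous

Q = [E]²·[XY₂]³ / ([DE₂]²·[L]) = (0.0046)²·(4.3)³ / ((0.44)²·(0.0096)) = 0.905
ΔG = RT ln(Q/K) = (8.314 J mol⁻¹ K⁻¹)(310 K) × ln(0.905/0.080)
   = (2.577 kJ/mol)(2.426) = 6.25 kJ/mol
ΔG > 0, so the forward reaction is non-spontaneous (proceeds in reverse).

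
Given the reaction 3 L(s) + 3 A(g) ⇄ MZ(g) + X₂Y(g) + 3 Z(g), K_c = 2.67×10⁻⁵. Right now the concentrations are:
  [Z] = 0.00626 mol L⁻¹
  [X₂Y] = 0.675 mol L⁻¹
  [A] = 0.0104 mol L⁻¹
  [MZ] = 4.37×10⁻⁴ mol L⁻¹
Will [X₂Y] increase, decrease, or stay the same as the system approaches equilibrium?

decrease

(L is a pure solid — omitted from Q_c.)
Q_c = [MZ]·[X₂Y]·[Z]³ / [A]³ = (4.37×10⁻⁴)·(0.675)·(0.00626)³ / (0.0104)³ = 6.43×10⁻⁵
Q_c = 6.43×10⁻⁵ > K_c = 2.67×10⁻⁵: net reverse reaction.
X₂Y is a product, so it decreases.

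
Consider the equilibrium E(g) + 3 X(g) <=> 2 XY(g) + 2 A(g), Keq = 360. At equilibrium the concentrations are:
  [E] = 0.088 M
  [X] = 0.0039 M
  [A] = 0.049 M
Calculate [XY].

At equilibrium, Keq = [XY]²·[A]² / ([E]·[X]³) = 360.
([XY])²·(0.049)² / ((0.088)·(0.0039)³) = 360
[XY]² = 7.83e-4 ⇒ [XY] = 0.028 M

[XY] = 0.028 M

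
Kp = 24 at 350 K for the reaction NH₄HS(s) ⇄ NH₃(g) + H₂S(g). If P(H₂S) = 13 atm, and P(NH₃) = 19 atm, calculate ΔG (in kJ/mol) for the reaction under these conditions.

(NH₄HS is a pure solid — omitted from Qp.)
Qp = P(NH₃)·P(H₂S) = (19)·(13) = 247
ΔG = RT ln(Qp/Kp) = (8.314 J mol⁻¹ K⁻¹)(350 K) × ln(247/24)
   = (2.910 kJ/mol)(2.331) = 6.78 kJ/mol
ΔG > 0, so the forward reaction is non-spontaneous (proceeds in reverse).

ΔG = 6.78 kJ/mol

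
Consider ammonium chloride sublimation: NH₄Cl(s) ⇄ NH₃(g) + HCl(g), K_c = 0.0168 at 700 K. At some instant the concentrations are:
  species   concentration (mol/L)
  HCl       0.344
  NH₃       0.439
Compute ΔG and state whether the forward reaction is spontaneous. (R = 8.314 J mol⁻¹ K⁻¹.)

ΔG = 12.8 kJ/mol; the forward reaction is non-spontaneous

(NH₄Cl is a pure solid — omitted from Q_c.)
Q_c = [NH₃]·[HCl] = (0.439)·(0.344) = 0.151
ΔG = RT ln(Q_c/K_c) = (8.314 J mol⁻¹ K⁻¹)(700 K) × ln(0.151/0.0168)
   = (5.820 kJ/mol)(2.196) = 12.8 kJ/mol
ΔG > 0, so the forward reaction is non-spontaneous (proceeds in reverse).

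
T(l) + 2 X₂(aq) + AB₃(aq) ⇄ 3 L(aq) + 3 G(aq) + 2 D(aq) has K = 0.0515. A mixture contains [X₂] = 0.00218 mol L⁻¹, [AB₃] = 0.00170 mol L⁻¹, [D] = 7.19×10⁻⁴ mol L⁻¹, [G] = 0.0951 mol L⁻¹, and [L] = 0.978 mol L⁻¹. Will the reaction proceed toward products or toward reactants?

(T is a pure liquid — omitted from Q.)
Q = [L]³·[G]³·[D]² / ([X₂]²·[AB₃]) = (0.978)³·(0.0951)³·(7.19×10⁻⁴)² / ((0.00218)²·(0.00170)) = 0.0515
Q = 0.0515 = K, so the system is already at equilibrium.

no net change (already at equilibrium)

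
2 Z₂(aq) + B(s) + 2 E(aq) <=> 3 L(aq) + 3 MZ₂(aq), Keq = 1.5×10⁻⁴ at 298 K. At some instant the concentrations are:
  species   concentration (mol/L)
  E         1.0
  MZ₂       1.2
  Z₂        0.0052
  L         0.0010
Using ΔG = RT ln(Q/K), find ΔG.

ΔG = -2.11 kJ/mol

(B is a pure solid — omitted from Q.)
Q = [L]³·[MZ₂]³ / ([Z₂]²·[E]²) = (0.0010)³·(1.2)³ / ((0.0052)²·(1.0)²) = 6.39×10⁻⁵
ΔG = RT ln(Q/Keq) = (8.314 J mol⁻¹ K⁻¹)(298 K) × ln(6.39×10⁻⁵/1.5×10⁻⁴)
   = (2.478 kJ/mol)(-0.8533) = -2.11 kJ/mol
ΔG < 0, so the forward reaction is spontaneous (proceeds forward).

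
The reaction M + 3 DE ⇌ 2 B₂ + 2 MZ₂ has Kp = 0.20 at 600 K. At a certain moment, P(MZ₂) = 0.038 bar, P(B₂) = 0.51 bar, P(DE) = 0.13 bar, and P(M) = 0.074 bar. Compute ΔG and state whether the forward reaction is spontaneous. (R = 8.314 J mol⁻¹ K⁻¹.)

ΔG = 12.2 kJ/mol; the forward reaction is non-spontaneous

Qp = P(B₂)²·P(MZ₂)² / (P(M)·P(DE)³) = (0.51)²·(0.038)² / ((0.074)·(0.13)³) = 2.31
ΔG = RT ln(Qp/Kp) = (8.314 J mol⁻¹ K⁻¹)(600 K) × ln(2.31/0.20)
   = (4.988 kJ/mol)(2.447) = 12.2 kJ/mol
ΔG > 0, so the forward reaction is non-spontaneous (proceeds in reverse).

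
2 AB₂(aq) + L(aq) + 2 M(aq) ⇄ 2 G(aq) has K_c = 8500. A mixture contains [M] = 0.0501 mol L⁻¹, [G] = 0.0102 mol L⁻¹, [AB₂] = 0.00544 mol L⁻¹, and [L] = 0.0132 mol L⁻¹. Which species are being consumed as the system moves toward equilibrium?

G (products)

Q_c = [G]² / ([AB₂]²·[L]·[M]²) = (0.0102)² / ((0.00544)²·(0.0132)·(0.0501)²) = 1.06×10⁵
Q_c = 1.06×10⁵ > K_c = 8500: net reverse reaction.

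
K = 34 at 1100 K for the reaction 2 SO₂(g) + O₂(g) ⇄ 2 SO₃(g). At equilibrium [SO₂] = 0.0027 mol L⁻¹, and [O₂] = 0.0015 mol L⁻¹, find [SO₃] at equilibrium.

At equilibrium, K = [SO₃]² / ([SO₂]²·[O₂]) = 34.
([SO₃])² / ((0.0027)²·(0.0015)) = 34
[SO₃]² = 3.72e-7 ⇒ [SO₃] = 6.1e-4 mol L⁻¹

[SO₃] = 6.1e-4 mol L⁻¹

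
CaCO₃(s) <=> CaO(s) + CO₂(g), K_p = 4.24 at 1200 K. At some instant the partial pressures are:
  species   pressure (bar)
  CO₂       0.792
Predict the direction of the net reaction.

(CaCO₃, CaO are pure solids — omitted from Q_p.)
Q_p = P(CO₂) = 0.792
Q_p = 0.792 < K_p = 4.24, so the forward reaction proceeds.

forward (toward products)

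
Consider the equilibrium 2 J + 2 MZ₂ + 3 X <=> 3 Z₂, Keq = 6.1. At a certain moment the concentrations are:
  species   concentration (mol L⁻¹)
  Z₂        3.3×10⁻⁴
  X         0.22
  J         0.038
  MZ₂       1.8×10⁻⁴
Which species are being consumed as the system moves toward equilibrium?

Z₂ (products)

Q = [Z₂]³ / ([J]²·[MZ₂]²·[X]³) = (3.3×10⁻⁴)³ / ((0.038)²·(1.8×10⁻⁴)²·(0.22)³) = 72
Q = 72 > Keq = 6.1: net reverse reaction.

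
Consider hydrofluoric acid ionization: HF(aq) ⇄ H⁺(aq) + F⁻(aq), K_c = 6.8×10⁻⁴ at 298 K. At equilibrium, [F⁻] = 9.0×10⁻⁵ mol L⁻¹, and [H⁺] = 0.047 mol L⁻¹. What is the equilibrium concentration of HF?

At equilibrium, K_c = [H⁺]·[F⁻] / [HF] = 6.8×10⁻⁴.
(0.047)·(9.0×10⁻⁵) / ([HF]) = 6.8×10⁻⁴
[HF] = 0.00622 = 0.0062 mol L⁻¹

[HF] = 0.0062 mol L⁻¹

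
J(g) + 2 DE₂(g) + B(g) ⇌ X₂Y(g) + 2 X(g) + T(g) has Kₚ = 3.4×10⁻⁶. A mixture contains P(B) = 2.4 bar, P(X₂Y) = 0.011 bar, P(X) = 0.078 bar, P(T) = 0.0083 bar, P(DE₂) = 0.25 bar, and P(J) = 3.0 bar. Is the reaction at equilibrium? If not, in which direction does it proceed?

in the forward direction

Qₚ = P(X₂Y)·P(X)²·P(T) / (P(J)·P(DE₂)²·P(B)) = (0.011)·(0.078)²·(0.0083) / ((3.0)·(0.25)²·(2.4)) = 1.2×10⁻⁶
Qₚ = 1.2×10⁻⁶ < Kₚ = 3.4×10⁻⁶, so the forward reaction proceeds.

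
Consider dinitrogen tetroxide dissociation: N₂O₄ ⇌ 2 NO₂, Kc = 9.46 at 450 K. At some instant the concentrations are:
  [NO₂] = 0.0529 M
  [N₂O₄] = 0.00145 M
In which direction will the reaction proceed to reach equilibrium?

toward products

Qc = [NO₂]² / [N₂O₄] = (0.0529)² / (0.00145) = 1.93
Qc = 1.93 < Kc = 9.46, so the forward reaction proceeds.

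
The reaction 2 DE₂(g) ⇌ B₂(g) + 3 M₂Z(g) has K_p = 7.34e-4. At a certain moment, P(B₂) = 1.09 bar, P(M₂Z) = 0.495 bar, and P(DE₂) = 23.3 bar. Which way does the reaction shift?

forward (toward products)

Q_p = P(B₂)·P(M₂Z)³ / P(DE₂)² = (1.09)·(0.495)³ / (23.3)² = 2.44e-4
Q_p = 2.44e-4 < K_p = 7.34e-4, so the forward reaction proceeds.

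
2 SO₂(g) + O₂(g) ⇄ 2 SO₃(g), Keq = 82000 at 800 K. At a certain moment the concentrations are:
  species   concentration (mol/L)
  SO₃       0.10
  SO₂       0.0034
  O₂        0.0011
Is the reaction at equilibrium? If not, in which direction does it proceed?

Q = [SO₃]² / ([SO₂]²·[O₂]) = (0.10)² / ((0.0034)²·(0.0011)) = 7.9×10⁵
Q = 7.9×10⁵ > Keq = 82000, so the reverse reaction proceeds.

toward reactants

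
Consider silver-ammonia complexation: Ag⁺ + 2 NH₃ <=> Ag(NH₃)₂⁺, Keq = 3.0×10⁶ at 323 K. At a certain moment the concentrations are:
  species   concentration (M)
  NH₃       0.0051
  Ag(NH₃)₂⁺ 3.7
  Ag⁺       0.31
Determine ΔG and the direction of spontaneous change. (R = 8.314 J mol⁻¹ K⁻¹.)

Q = [Ag(NH₃)₂⁺] / ([Ag⁺]·[NH₃]²) = (3.7) / ((0.31)·(0.0051)²) = 4.59×10⁵
ΔG = RT ln(Q/Keq) = (8.314 J mol⁻¹ K⁻¹)(323 K) × ln(4.59×10⁵/3.0×10⁶)
   = (2.685 kJ/mol)(-1.877) = -5.04 kJ/mol
ΔG < 0, so the forward reaction is spontaneous (proceeds forward).

ΔG = -5.04 kJ/mol; the forward reaction is spontaneous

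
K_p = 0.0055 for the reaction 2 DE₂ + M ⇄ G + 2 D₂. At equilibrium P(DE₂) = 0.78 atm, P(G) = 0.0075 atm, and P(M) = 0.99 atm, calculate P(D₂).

At equilibrium, K_p = P(G)·P(D₂)² / (P(DE₂)²·P(M)) = 0.0055.
(0.0075)·(P(D₂))² / ((0.78)²·(0.99)) = 0.0055
P(D₂)² = 0.442 ⇒ P(D₂) = 0.66 atm

P(D₂) = 0.66 atm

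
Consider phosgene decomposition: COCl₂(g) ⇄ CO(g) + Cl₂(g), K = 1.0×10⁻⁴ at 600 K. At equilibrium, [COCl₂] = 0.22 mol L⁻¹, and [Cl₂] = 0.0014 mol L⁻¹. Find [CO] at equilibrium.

[CO] = 0.016 mol L⁻¹

At equilibrium, K = [CO]·[Cl₂] / [COCl₂] = 1.0×10⁻⁴.
([CO])·(0.0014) / (0.22) = 1.0×10⁻⁴
[CO] = 0.0157 = 0.016 mol L⁻¹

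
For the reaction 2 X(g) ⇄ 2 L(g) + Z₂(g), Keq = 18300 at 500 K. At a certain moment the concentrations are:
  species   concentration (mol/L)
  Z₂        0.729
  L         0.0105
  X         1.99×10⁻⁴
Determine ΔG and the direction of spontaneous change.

Q = [L]²·[Z₂] / [X]² = (0.0105)²·(0.729) / (1.99×10⁻⁴)² = 2030
ΔG = RT ln(Q/Keq) = (8.314 J mol⁻¹ K⁻¹)(500 K) × ln(2030/18300)
   = (4.157 kJ/mol)(-2.199) = -9.14 kJ/mol
ΔG < 0, so the forward reaction is spontaneous (proceeds forward).

ΔG = -9.14 kJ/mol; the forward reaction is spontaneous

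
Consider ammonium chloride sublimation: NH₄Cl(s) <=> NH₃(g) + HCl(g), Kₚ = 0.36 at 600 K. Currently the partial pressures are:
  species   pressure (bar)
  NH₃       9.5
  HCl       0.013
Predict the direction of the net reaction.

(NH₄Cl is a pure solid — omitted from Qₚ.)
Qₚ = P(NH₃)·P(HCl) = (9.5)·(0.013) = 0.12
Qₚ = 0.12 < Kₚ = 0.36, so the forward reaction proceeds.

forward (toward products)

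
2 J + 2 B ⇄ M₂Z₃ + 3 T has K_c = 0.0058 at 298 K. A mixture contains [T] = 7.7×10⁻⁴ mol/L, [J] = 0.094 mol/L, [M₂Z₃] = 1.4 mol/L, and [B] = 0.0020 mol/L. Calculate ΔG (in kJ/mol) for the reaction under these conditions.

ΔG = 2.82 kJ/mol

Q_c = [M₂Z₃]·[T]³ / ([J]²·[B]²) = (1.4)·(7.7×10⁻⁴)³ / ((0.094)²·(0.0020)²) = 0.0181
ΔG = RT ln(Q_c/K_c) = (8.314 J mol⁻¹ K⁻¹)(298 K) × ln(0.0181/0.0058)
   = (2.478 kJ/mol)(1.138) = 2.82 kJ/mol
ΔG > 0, so the forward reaction is non-spontaneous (proceeds in reverse).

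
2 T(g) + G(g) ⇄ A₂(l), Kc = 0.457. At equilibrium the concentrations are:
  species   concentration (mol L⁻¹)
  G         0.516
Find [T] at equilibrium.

[T] = 2.06 mol L⁻¹

(A₂ is a pure liquid — omitted from Kc.)
At equilibrium, Kc = 1 / ([T]²·[G]) = 0.457.
1 / (([T])²·(0.516)) = 0.457
[T]² = 4.24 ⇒ [T] = 2.06 mol L⁻¹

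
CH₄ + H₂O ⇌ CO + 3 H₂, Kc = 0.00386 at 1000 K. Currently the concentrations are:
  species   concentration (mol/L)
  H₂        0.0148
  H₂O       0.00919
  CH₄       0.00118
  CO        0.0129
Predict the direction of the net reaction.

at equilibrium

Qc = [CO]·[H₂]³ / ([CH₄]·[H₂O]) = (0.0129)·(0.0148)³ / ((0.00118)·(0.00919)) = 0.00386
Qc = 0.00386 = Kc, so the system is already at equilibrium.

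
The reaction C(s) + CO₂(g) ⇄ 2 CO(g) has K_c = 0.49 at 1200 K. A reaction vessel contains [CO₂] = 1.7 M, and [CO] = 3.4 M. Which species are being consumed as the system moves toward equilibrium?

CO (products)

(C is a pure solid — omitted from Q_c.)
Q_c = [CO]² / [CO₂] = (3.4)² / (1.7) = 6.8
Q_c = 6.8 > K_c = 0.49: net reverse reaction.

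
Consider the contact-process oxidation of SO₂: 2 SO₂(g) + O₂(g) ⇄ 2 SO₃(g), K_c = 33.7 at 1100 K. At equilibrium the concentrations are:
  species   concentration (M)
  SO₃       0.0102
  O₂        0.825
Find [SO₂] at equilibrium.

At equilibrium, K_c = [SO₃]² / ([SO₂]²·[O₂]) = 33.7.
(0.0102)² / (([SO₂])²·(0.825)) = 33.7
[SO₂]² = 3.74×10⁻⁶ ⇒ [SO₂] = 0.00193 M

[SO₂] = 0.00193 M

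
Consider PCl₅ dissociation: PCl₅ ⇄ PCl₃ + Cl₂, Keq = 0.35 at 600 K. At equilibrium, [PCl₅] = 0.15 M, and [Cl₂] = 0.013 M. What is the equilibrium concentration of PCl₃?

At equilibrium, Keq = [PCl₃]·[Cl₂] / [PCl₅] = 0.35.
([PCl₃])·(0.013) / (0.15) = 0.35
[PCl₃] = 4.04 = 4.0 M

[PCl₃] = 4.0 M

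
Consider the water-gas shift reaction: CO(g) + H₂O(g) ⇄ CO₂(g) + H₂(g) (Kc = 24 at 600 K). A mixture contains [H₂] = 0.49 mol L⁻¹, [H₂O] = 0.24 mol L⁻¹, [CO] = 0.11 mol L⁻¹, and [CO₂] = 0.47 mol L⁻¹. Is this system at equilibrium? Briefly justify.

no; Q < K, reaction proceeds forward

Qc = [CO₂]·[H₂] / ([CO]·[H₂O]) = (0.47)·(0.49) / ((0.11)·(0.24)) = 8.7
Qc = 8.7 < Kc = 24: net forward reaction.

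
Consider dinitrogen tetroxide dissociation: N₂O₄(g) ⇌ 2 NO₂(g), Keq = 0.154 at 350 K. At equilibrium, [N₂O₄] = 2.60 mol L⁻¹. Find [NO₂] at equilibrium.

At equilibrium, Keq = [NO₂]² / [N₂O₄] = 0.154.
([NO₂])² / (2.60) = 0.154
[NO₂]² = 0.400 ⇒ [NO₂] = 0.633 mol L⁻¹

[NO₂] = 0.633 mol L⁻¹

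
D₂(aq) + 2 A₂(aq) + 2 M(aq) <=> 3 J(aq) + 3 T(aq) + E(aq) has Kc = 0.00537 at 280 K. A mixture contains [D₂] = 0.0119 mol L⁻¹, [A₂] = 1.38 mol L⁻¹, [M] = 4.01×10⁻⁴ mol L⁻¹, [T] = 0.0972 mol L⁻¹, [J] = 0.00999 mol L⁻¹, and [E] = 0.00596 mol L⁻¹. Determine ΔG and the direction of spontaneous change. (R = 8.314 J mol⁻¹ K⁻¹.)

Qc = [J]³·[T]³·[E] / ([D₂]·[A₂]²·[M]²) = (0.00999)³·(0.0972)³·(0.00596) / ((0.0119)·(1.38)²·(4.01×10⁻⁴)²) = 0.00150
ΔG = RT ln(Qc/Kc) = (8.314 J mol⁻¹ K⁻¹)(280 K) × ln(0.00150/0.00537)
   = (2.328 kJ/mol)(-1.275) = -2.97 kJ/mol
ΔG < 0, so the forward reaction is spontaneous (proceeds forward).

ΔG = -2.97 kJ/mol; the forward reaction is spontaneous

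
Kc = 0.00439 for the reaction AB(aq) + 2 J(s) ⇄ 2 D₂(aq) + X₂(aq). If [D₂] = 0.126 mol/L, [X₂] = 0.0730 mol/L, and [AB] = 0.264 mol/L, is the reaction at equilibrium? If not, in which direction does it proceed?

at equilibrium

(J is a pure solid — omitted from Qc.)
Qc = [D₂]²·[X₂] / [AB] = (0.126)²·(0.0730) / (0.264) = 0.00439
Qc = 0.00439 = Kc, so the system is already at equilibrium.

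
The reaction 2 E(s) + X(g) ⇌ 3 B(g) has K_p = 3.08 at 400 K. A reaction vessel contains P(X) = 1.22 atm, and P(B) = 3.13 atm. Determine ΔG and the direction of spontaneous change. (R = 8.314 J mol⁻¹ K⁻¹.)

ΔG = 6.98 kJ/mol; the forward reaction is non-spontaneous

(E is a pure solid — omitted from Q_p.)
Q_p = P(B)³ / P(X) = (3.13)³ / (1.22) = 25.1
ΔG = RT ln(Q_p/K_p) = (8.314 J mol⁻¹ K⁻¹)(400 K) × ln(25.1/3.08)
   = (3.326 kJ/mol)(2.098) = 6.98 kJ/mol
ΔG > 0, so the forward reaction is non-spontaneous (proceeds in reverse).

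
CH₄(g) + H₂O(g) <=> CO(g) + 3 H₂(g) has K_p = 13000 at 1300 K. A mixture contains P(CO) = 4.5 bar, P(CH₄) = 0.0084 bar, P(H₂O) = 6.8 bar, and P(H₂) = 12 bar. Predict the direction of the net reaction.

Q_p = P(CO)·P(H₂)³ / (P(CH₄)·P(H₂O)) = (4.5)·(12)³ / ((0.0084)·(6.8)) = 1.4×10⁵
Q_p = 1.4×10⁵ > K_p = 13000, so the reverse reaction proceeds.

toward reactants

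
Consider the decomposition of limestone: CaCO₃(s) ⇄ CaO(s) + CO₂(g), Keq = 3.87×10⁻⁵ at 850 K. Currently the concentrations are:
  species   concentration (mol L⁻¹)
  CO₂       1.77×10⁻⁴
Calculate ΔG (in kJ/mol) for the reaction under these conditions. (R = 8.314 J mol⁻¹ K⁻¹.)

ΔG = 10.7 kJ/mol

(CaCO₃, CaO are pure solids — omitted from Q.)
Q = [CO₂] = 1.77×10⁻⁴
ΔG = RT ln(Q/Keq) = (8.314 J mol⁻¹ K⁻¹)(850 K) × ln(1.77×10⁻⁴/3.87×10⁻⁵)
   = (7.067 kJ/mol)(1.520) = 10.7 kJ/mol
ΔG > 0, so the forward reaction is non-spontaneous (proceeds in reverse).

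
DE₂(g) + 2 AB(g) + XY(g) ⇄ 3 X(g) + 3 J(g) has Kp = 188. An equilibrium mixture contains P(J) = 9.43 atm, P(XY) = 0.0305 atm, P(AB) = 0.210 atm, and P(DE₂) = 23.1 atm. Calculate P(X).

P(X) = 0.191 atm

At equilibrium, Kp = P(X)³·P(J)³ / (P(DE₂)·P(AB)²·P(XY)) = 188.
(P(X))³·(9.43)³ / ((23.1)·(0.210)²·(0.0305)) = 188
P(X)³ = 0.00697 ⇒ P(X) = 0.191 atm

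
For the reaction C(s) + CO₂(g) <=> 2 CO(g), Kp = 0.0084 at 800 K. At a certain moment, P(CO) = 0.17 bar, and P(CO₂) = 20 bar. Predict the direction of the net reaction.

to the right

(C is a pure solid — omitted from Qp.)
Qp = P(CO)² / P(CO₂) = (0.17)² / (20) = 0.0014
Qp = 0.0014 < Kp = 0.0084, so the forward reaction proceeds.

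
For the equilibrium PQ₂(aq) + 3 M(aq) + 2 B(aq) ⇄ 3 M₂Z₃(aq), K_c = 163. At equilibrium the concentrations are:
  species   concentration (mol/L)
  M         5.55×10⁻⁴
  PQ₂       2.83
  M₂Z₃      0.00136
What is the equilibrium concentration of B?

[B] = 0.179 mol/L

At equilibrium, K_c = [M₂Z₃]³ / ([PQ₂]·[M]³·[B]²) = 163.
(0.00136)³ / ((2.83)·(5.55×10⁻⁴)³·([B])²) = 163
[B]² = 0.0319 ⇒ [B] = 0.179 mol/L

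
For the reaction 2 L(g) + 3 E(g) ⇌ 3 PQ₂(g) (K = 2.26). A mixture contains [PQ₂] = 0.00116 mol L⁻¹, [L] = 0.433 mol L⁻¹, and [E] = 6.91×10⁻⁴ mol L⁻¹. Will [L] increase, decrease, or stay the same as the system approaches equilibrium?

increase

Q = [PQ₂]³ / ([L]²·[E]³) = (0.00116)³ / ((0.433)²·(6.91×10⁻⁴)³) = 25.2
Q = 25.2 > K = 2.26: net reverse reaction.
L is a reactant, so it increases.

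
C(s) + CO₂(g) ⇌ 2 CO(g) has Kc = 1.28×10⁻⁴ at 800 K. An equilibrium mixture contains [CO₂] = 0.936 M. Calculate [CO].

(C is a pure solid — omitted from Kc.)
At equilibrium, Kc = [CO]² / [CO₂] = 1.28×10⁻⁴.
([CO])² / (0.936) = 1.28×10⁻⁴
[CO]² = 1.20×10⁻⁴ ⇒ [CO] = 0.0109 M

[CO] = 0.0109 M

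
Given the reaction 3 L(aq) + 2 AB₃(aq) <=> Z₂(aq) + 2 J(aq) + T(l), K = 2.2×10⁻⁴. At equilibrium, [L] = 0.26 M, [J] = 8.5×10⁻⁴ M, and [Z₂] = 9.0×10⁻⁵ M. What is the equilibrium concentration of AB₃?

[AB₃] = 0.0041 M

(T is a pure liquid — omitted from K.)
At equilibrium, K = [Z₂]·[J]² / ([L]³·[AB₃]²) = 2.2×10⁻⁴.
(9.0×10⁻⁵)·(8.5×10⁻⁴)² / ((0.26)³·([AB₃])²) = 2.2×10⁻⁴
[AB₃]² = 1.68×10⁻⁵ ⇒ [AB₃] = 0.0041 M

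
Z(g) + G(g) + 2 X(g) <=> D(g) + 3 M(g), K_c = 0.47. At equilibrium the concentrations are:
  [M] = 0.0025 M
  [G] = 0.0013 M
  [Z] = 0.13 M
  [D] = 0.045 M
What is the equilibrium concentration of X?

At equilibrium, K_c = [D]·[M]³ / ([Z]·[G]·[X]²) = 0.47.
(0.045)·(0.0025)³ / ((0.13)·(0.0013)·([X])²) = 0.47
[X]² = 8.85e-6 ⇒ [X] = 0.0030 M

[X] = 0.0030 M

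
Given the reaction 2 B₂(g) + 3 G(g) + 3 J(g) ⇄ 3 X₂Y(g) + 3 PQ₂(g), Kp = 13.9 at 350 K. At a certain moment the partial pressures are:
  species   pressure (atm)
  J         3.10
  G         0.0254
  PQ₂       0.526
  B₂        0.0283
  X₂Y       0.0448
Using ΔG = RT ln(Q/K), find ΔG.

ΔG = 2.56 kJ/mol

Qp = P(X₂Y)³·P(PQ₂)³ / (P(B₂)²·P(G)³·P(J)³) = (0.0448)³·(0.526)³ / ((0.0283)²·(0.0254)³·(3.10)³) = 33.5
ΔG = RT ln(Qp/Kp) = (8.314 J mol⁻¹ K⁻¹)(350 K) × ln(33.5/13.9)
   = (2.910 kJ/mol)(0.8797) = 2.56 kJ/mol
ΔG > 0, so the forward reaction is non-spontaneous (proceeds in reverse).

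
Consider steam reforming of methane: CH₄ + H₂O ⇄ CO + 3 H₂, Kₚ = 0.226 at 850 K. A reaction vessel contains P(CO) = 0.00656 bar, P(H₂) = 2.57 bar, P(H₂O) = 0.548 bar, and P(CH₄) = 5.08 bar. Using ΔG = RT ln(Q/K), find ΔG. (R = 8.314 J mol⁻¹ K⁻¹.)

ΔG = -12.2 kJ/mol

Qₚ = P(CO)·P(H₂)³ / (P(CH₄)·P(H₂O)) = (0.00656)·(2.57)³ / ((5.08)·(0.548)) = 0.0400
ΔG = RT ln(Qₚ/Kₚ) = (8.314 J mol⁻¹ K⁻¹)(850 K) × ln(0.0400/0.226)
   = (7.067 kJ/mol)(-1.732) = -12.2 kJ/mol
ΔG < 0, so the forward reaction is spontaneous (proceeds forward).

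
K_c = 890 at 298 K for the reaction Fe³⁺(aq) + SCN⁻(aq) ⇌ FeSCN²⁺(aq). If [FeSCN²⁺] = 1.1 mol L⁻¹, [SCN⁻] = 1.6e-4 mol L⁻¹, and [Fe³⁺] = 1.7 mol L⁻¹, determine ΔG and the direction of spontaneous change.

Q_c = [FeSCN²⁺] / ([Fe³⁺]·[SCN⁻]) = (1.1) / ((1.7)·(1.6e-4)) = 4040
ΔG = RT ln(Q_c/K_c) = (8.314 J mol⁻¹ K⁻¹)(298 K) × ln(4040/890)
   = (2.478 kJ/mol)(1.513) = 3.75 kJ/mol
ΔG > 0, so the forward reaction is non-spontaneous (proceeds in reverse).

ΔG = 3.75 kJ/mol; the forward reaction is non-spontaneous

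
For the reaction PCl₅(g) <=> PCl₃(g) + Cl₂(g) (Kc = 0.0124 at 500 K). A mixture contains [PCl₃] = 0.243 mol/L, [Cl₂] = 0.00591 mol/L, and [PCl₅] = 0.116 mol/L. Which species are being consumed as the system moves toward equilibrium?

Qc = [PCl₃]·[Cl₂] / [PCl₅] = (0.243)·(0.00591) / (0.116) = 0.0124
Qc = 0.0124 = Kc; the system is at equilibrium.

none (at equilibrium)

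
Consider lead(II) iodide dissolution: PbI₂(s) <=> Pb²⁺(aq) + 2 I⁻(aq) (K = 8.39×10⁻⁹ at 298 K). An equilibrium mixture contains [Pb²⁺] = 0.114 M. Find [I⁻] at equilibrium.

(PbI₂ is a pure solid — omitted from K.)
At equilibrium, K = [Pb²⁺]·[I⁻]² = 8.39×10⁻⁹.
(0.114)·([I⁻])² = 8.39×10⁻⁹
[I⁻]² = 7.36×10⁻⁸ ⇒ [I⁻] = 2.71×10⁻⁴ M

[I⁻] = 2.71×10⁻⁴ M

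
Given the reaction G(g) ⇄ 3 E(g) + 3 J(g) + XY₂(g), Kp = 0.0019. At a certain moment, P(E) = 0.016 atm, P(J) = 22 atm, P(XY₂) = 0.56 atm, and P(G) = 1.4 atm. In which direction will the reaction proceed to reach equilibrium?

toward reactants

Qp = P(E)³·P(J)³·P(XY₂) / P(G) = (0.016)³·(22)³·(0.56) / (1.4) = 0.017
Qp = 0.017 > Kp = 0.0019, so the reverse reaction proceeds.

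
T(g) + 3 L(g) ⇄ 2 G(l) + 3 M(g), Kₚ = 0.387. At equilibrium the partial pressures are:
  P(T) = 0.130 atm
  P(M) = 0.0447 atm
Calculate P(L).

P(L) = 0.121 atm

(G is a pure liquid — omitted from Kₚ.)
At equilibrium, Kₚ = P(M)³ / (P(T)·P(L)³) = 0.387.
(0.0447)³ / ((0.130)·(P(L))³) = 0.387
P(L)³ = 0.00178 ⇒ P(L) = 0.121 atm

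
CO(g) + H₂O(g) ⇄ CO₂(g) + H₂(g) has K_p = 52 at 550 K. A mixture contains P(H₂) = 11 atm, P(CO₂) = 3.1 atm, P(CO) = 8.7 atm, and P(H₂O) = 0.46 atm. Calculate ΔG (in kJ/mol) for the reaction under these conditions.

Q_p = P(CO₂)·P(H₂) / (P(CO)·P(H₂O)) = (3.1)·(11) / ((8.7)·(0.46)) = 8.52
ΔG = RT ln(Q_p/K_p) = (8.314 J mol⁻¹ K⁻¹)(550 K) × ln(8.52/52)
   = (4.573 kJ/mol)(-1.809) = -8.27 kJ/mol
ΔG < 0, so the forward reaction is spontaneous (proceeds forward).

ΔG = -8.27 kJ/mol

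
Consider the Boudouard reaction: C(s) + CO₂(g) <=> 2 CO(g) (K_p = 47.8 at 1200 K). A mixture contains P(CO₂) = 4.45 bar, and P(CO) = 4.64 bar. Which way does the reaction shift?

forward (toward products)

(C is a pure solid — omitted from Q_p.)
Q_p = P(CO)² / P(CO₂) = (4.64)² / (4.45) = 4.84
Q_p = 4.84 < K_p = 47.8, so the forward reaction proceeds.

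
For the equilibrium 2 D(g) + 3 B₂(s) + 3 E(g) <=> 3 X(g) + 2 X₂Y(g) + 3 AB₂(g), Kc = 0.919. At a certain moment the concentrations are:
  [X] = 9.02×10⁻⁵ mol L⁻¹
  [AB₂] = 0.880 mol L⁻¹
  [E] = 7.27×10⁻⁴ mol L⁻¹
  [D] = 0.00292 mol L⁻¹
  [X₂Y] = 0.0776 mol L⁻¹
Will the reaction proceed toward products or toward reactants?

at equilibrium

(B₂ is a pure solid — omitted from Qc.)
Qc = [X]³·[X₂Y]²·[AB₂]³ / ([D]²·[E]³) = (9.02×10⁻⁵)³·(0.0776)²·(0.880)³ / ((0.00292)²·(7.27×10⁻⁴)³) = 0.919
Qc = 0.919 = Kc, so the system is already at equilibrium.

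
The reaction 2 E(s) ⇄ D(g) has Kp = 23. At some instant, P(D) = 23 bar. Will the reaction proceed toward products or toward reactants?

(E is a pure solid — omitted from Qp.)
Qp = P(D) = 23
Qp = 23 = Kp, so the system is already at equilibrium.

at equilibrium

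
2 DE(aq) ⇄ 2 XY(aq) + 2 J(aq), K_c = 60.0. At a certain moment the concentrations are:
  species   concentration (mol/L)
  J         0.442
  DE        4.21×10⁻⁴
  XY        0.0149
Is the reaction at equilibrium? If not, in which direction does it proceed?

Q_c = [XY]²·[J]² / [DE]² = (0.0149)²·(0.442)² / (4.21×10⁻⁴)² = 245
Q_c = 245 > K_c = 60.0, so the reverse reaction proceeds.

in the reverse direction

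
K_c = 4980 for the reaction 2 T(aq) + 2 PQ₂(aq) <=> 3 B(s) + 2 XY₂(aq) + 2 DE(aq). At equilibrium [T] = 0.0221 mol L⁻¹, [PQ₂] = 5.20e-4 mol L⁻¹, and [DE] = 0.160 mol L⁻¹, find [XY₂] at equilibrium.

(B is a pure solid — omitted from K_c.)
At equilibrium, K_c = [XY₂]²·[DE]² / ([T]²·[PQ₂]²) = 4980.
([XY₂])²·(0.160)² / ((0.0221)²·(5.20e-4)²) = 4980
[XY₂]² = 2.57e-5 ⇒ [XY₂] = 0.00507 mol L⁻¹

[XY₂] = 0.00507 mol L⁻¹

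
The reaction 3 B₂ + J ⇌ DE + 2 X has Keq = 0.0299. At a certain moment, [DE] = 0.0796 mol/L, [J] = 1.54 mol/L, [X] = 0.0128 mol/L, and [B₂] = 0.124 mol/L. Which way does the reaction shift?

Q = [DE]·[X]² / ([B₂]³·[J]) = (0.0796)·(0.0128)² / ((0.124)³·(1.54)) = 0.00444
Q = 0.00444 < Keq = 0.0299, so the forward reaction proceeds.

toward products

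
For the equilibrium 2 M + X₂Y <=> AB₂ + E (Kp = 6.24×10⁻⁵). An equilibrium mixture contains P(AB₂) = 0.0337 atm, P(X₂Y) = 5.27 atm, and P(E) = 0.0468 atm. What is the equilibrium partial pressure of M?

At equilibrium, Kp = P(AB₂)·P(E) / (P(M)²·P(X₂Y)) = 6.24×10⁻⁵.
(0.0337)·(0.0468) / ((P(M))²·(5.27)) = 6.24×10⁻⁵
P(M)² = 4.80 ⇒ P(M) = 2.19 atm

P(M) = 2.19 atm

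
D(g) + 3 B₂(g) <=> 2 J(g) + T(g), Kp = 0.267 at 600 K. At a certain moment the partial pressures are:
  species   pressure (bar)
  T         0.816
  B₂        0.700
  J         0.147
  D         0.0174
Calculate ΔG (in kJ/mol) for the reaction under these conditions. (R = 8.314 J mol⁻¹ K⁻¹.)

ΔG = 12.0 kJ/mol

Qp = P(J)²·P(T) / (P(D)·P(B₂)³) = (0.147)²·(0.816) / ((0.0174)·(0.700)³) = 2.95
ΔG = RT ln(Qp/Kp) = (8.314 J mol⁻¹ K⁻¹)(600 K) × ln(2.95/0.267)
   = (4.988 kJ/mol)(2.402) = 12.0 kJ/mol
ΔG > 0, so the forward reaction is non-spontaneous (proceeds in reverse).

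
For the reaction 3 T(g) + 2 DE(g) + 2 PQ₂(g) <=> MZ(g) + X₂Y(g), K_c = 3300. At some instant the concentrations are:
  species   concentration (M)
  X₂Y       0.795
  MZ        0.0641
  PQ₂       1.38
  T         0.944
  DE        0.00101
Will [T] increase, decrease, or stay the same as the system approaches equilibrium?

increase

Q_c = [MZ]·[X₂Y] / ([T]³·[DE]²·[PQ₂]²) = (0.0641)·(0.795) / ((0.944)³·(0.00101)²·(1.38)²) = 31200
Q_c = 31200 > K_c = 3300: net reverse reaction.
T is a reactant, so it increases.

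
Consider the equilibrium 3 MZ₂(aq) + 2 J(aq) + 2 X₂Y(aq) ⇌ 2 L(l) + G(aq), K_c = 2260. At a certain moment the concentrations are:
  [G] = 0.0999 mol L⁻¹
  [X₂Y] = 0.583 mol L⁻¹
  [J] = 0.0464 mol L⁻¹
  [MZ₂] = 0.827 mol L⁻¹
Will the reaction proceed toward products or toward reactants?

to the right

(L is a pure liquid — omitted from Q_c.)
Q_c = [G] / ([MZ₂]³·[J]²·[X₂Y]²) = (0.0999) / ((0.827)³·(0.0464)²·(0.583)²) = 241
Q_c = 241 < K_c = 2260, so the forward reaction proceeds.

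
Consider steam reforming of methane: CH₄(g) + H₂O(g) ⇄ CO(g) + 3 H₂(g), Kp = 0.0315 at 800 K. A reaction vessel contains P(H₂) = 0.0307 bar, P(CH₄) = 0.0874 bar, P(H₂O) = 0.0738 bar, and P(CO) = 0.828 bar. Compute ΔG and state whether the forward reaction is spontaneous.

ΔG = -14.2 kJ/mol; the forward reaction is spontaneous

Qp = P(CO)·P(H₂)³ / (P(CH₄)·P(H₂O)) = (0.828)·(0.0307)³ / ((0.0874)·(0.0738)) = 0.00371
ΔG = RT ln(Qp/Kp) = (8.314 J mol⁻¹ K⁻¹)(800 K) × ln(0.00371/0.0315)
   = (6.651 kJ/mol)(-2.139) = -14.2 kJ/mol
ΔG < 0, so the forward reaction is spontaneous (proceeds forward).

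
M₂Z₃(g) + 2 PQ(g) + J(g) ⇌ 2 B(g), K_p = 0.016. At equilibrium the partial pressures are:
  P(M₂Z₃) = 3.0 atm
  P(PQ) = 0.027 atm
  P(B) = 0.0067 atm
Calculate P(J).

At equilibrium, K_p = P(B)² / (P(M₂Z₃)·P(PQ)²·P(J)) = 0.016.
(0.0067)² / ((3.0)·(0.027)²·(P(J))) = 0.016
P(J) = 1.28 = 1.3 atm

P(J) = 1.3 atm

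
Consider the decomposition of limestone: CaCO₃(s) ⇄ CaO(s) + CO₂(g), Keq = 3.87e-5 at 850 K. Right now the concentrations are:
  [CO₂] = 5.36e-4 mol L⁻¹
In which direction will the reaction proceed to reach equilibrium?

(CaCO₃, CaO are pure solids — omitted from Q.)
Q = [CO₂] = 5.36e-4
Q = 5.36e-4 > Keq = 3.87e-5, so the reverse reaction proceeds.

in the reverse direction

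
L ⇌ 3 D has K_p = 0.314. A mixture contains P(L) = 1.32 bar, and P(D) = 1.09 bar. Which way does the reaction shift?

Q_p = P(D)³ / P(L) = (1.09)³ / (1.32) = 0.981
Q_p = 0.981 > K_p = 0.314, so the reverse reaction proceeds.

to the left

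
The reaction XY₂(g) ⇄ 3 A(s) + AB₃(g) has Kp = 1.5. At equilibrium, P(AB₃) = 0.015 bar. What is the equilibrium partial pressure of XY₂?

(A is a pure solid — omitted from Kp.)
At equilibrium, Kp = P(AB₃) / P(XY₂) = 1.5.
(0.015) / (P(XY₂)) = 1.5
P(XY₂) = 0.0100 = 0.010 bar

P(XY₂) = 0.010 bar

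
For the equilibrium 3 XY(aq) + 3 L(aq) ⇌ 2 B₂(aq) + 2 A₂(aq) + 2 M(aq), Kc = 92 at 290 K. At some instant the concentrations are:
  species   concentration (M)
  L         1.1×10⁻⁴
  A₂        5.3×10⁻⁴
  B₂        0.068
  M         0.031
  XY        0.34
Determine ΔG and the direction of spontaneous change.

ΔG = -3.25 kJ/mol; the forward reaction is spontaneous

Qc = [B₂]²·[A₂]²·[M]² / ([XY]³·[L]³) = (0.068)²·(5.3×10⁻⁴)²·(0.031)² / ((0.34)³·(1.1×10⁻⁴)³) = 23.9
ΔG = RT ln(Qc/Kc) = (8.314 J mol⁻¹ K⁻¹)(290 K) × ln(23.9/92)
   = (2.411 kJ/mol)(-1.348) = -3.25 kJ/mol
ΔG < 0, so the forward reaction is spontaneous (proceeds forward).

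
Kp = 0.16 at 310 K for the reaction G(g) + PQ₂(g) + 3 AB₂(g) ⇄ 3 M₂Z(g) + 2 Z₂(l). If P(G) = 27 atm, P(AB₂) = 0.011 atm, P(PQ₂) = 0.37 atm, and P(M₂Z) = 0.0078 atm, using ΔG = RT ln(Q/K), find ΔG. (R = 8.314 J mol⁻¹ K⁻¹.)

(Z₂ is a pure liquid — omitted from Qp.)
Qp = P(M₂Z)³ / (P(G)·P(PQ₂)·P(AB₂)³) = (0.0078)³ / ((27)·(0.37)·(0.011)³) = 0.0357
ΔG = RT ln(Qp/Kp) = (8.314 J mol⁻¹ K⁻¹)(310 K) × ln(0.0357/0.16)
   = (2.577 kJ/mol)(-1.500) = -3.87 kJ/mol
ΔG < 0, so the forward reaction is spontaneous (proceeds forward).

ΔG = -3.87 kJ/mol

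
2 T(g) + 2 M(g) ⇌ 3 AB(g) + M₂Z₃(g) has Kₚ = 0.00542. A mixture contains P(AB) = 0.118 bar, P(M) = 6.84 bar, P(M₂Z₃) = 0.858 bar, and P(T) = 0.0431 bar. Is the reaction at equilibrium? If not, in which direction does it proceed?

Qₚ = P(AB)³·P(M₂Z₃) / (P(T)²·P(M)²) = (0.118)³·(0.858) / ((0.0431)²·(6.84)²) = 0.0162
Qₚ = 0.0162 > Kₚ = 0.00542, so the reverse reaction proceeds.

to the left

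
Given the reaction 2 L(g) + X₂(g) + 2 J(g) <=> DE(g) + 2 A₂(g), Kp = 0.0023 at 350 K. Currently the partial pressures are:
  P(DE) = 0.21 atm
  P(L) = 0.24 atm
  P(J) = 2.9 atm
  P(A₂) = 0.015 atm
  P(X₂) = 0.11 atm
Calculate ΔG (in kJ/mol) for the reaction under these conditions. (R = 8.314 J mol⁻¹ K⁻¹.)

Qp = P(DE)·P(A₂)² / (P(L)²·P(X₂)·P(J)²) = (0.21)·(0.015)² / ((0.24)²·(0.11)·(2.9)²) = 8.87×10⁻⁴
ΔG = RT ln(Qp/Kp) = (8.314 J mol⁻¹ K⁻¹)(350 K) × ln(8.87×10⁻⁴/0.0023)
   = (2.910 kJ/mol)(-0.9528) = -2.77 kJ/mol
ΔG < 0, so the forward reaction is spontaneous (proceeds forward).

ΔG = -2.77 kJ/mol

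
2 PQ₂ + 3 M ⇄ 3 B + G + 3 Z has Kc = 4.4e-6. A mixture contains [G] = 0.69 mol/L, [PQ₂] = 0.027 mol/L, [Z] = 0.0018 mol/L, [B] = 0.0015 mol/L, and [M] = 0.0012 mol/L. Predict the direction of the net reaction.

Qc = [B]³·[G]·[Z]³ / ([PQ₂]²·[M]³) = (0.0015)³·(0.69)·(0.0018)³ / ((0.027)²·(0.0012)³) = 1.1e-5
Qc = 1.1e-5 > Kc = 4.4e-6, so the reverse reaction proceeds.

in the reverse direction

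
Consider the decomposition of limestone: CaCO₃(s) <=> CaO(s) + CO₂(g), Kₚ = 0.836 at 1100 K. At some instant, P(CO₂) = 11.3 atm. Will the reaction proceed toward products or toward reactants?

in the reverse direction

(CaCO₃, CaO are pure solids — omitted from Qₚ.)
Qₚ = P(CO₂) = 11.3
Qₚ = 11.3 > Kₚ = 0.836, so the reverse reaction proceeds.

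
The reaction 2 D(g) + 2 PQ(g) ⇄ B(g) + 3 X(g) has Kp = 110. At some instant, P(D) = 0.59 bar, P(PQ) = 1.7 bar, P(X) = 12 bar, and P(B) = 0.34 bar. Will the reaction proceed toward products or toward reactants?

Qp = P(B)·P(X)³ / (P(D)²·P(PQ)²) = (0.34)·(12)³ / ((0.59)²·(1.7)²) = 580
Qp = 580 > Kp = 110, so the reverse reaction proceeds.

reverse (toward reactants)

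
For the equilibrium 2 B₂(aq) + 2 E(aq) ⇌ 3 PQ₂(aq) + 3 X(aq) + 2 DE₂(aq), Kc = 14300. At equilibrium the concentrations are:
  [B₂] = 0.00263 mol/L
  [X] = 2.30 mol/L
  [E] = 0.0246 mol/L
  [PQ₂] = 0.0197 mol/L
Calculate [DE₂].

[DE₂] = 0.802 mol/L

At equilibrium, Kc = [PQ₂]³·[X]³·[DE₂]² / ([B₂]²·[E]²) = 14300.
(0.0197)³·(2.30)³·([DE₂])² / ((0.00263)²·(0.0246)²) = 14300
[DE₂]² = 0.643 ⇒ [DE₂] = 0.802 mol/L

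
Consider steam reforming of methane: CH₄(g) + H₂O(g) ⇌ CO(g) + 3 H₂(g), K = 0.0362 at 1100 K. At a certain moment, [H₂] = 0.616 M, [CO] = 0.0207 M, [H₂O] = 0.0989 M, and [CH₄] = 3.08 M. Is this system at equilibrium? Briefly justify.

no; Q < K, reaction proceeds forward

Q = [CO]·[H₂]³ / ([CH₄]·[H₂O]) = (0.0207)·(0.616)³ / ((3.08)·(0.0989)) = 0.0159
Q = 0.0159 < K = 0.0362: net forward reaction.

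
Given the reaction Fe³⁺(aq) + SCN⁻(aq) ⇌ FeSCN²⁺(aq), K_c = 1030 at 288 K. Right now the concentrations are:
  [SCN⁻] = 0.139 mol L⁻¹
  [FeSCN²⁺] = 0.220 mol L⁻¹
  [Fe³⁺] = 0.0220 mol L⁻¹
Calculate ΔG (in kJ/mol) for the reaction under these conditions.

Q_c = [FeSCN²⁺] / ([Fe³⁺]·[SCN⁻]) = (0.220) / ((0.0220)·(0.139)) = 71.9
ΔG = RT ln(Q_c/K_c) = (8.314 J mol⁻¹ K⁻¹)(288 K) × ln(71.9/1030)
   = (2.394 kJ/mol)(-2.662) = -6.37 kJ/mol
ΔG < 0, so the forward reaction is spontaneous (proceeds forward).

ΔG = -6.37 kJ/mol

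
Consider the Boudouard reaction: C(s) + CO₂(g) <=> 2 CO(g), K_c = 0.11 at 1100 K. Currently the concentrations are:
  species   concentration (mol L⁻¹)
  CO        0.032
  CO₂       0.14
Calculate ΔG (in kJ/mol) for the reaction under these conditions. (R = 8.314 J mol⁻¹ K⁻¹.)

(C is a pure solid — omitted from Q_c.)
Q_c = [CO]² / [CO₂] = (0.032)² / (0.14) = 0.00731
ΔG = RT ln(Q_c/K_c) = (8.314 J mol⁻¹ K⁻¹)(1100 K) × ln(0.00731/0.11)
   = (9.145 kJ/mol)(-2.711) = -24.8 kJ/mol
ΔG < 0, so the forward reaction is spontaneous (proceeds forward).

ΔG = -24.8 kJ/mol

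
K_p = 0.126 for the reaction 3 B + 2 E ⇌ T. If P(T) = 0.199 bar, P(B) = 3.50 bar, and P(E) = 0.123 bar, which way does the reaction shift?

Q_p = P(T) / (P(B)³·P(E)²) = (0.199) / ((3.50)³·(0.123)²) = 0.307
Q_p = 0.307 > K_p = 0.126, so the reverse reaction proceeds.

reverse (toward reactants)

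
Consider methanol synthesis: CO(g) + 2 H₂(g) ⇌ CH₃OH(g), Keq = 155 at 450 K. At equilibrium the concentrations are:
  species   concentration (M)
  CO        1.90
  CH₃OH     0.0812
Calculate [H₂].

[H₂] = 0.0166 M

At equilibrium, Keq = [CH₃OH] / ([CO]·[H₂]²) = 155.
(0.0812) / ((1.90)·([H₂])²) = 155
[H₂]² = 2.76×10⁻⁴ ⇒ [H₂] = 0.0166 M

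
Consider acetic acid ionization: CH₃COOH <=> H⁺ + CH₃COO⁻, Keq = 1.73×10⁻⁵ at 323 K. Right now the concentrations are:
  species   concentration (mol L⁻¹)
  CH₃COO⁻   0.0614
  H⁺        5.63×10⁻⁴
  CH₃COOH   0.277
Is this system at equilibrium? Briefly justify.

Q = [H⁺]·[CH₃COO⁻] / [CH₃COOH] = (5.63×10⁻⁴)·(0.0614) / (0.277) = 1.25×10⁻⁴
Q = 1.25×10⁻⁴ > Keq = 1.73×10⁻⁵: net reverse reaction.

no; Q > K, reaction proceeds in reverse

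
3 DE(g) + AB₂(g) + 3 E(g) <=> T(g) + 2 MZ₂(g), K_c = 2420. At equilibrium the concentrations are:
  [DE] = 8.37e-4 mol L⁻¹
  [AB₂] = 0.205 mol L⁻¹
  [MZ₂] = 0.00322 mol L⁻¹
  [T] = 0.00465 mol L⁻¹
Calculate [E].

[E] = 0.549 mol L⁻¹

At equilibrium, K_c = [T]·[MZ₂]² / ([DE]³·[AB₂]·[E]³) = 2420.
(0.00465)·(0.00322)² / ((8.37e-4)³·(0.205)·([E])³) = 2420
[E]³ = 0.166 ⇒ [E] = 0.549 mol L⁻¹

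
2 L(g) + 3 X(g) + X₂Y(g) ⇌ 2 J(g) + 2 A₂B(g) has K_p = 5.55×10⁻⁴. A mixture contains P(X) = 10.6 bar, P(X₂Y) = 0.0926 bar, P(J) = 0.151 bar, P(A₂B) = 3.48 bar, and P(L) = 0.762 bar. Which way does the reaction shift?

Q_p = P(J)²·P(A₂B)² / (P(L)²·P(X)³·P(X₂Y)) = (0.151)²·(3.48)² / ((0.762)²·(10.6)³·(0.0926)) = 0.00431
Q_p = 0.00431 > K_p = 5.55×10⁻⁴, so the reverse reaction proceeds.

to the left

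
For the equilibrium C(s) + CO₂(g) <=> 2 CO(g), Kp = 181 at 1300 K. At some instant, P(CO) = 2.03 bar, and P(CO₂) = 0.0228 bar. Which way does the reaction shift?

(C is a pure solid — omitted from Qp.)
Qp = P(CO)² / P(CO₂) = (2.03)² / (0.0228) = 181
Qp = 181 = Kp, so the system is already at equilibrium.

at equilibrium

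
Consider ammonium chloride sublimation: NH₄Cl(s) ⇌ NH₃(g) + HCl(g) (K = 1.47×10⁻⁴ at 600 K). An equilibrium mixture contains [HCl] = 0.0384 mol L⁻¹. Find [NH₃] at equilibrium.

[NH₃] = 0.00383 mol L⁻¹

(NH₄Cl is a pure solid — omitted from K.)
At equilibrium, K = [NH₃]·[HCl] = 1.47×10⁻⁴.
([NH₃])·(0.0384) = 1.47×10⁻⁴
[NH₃] = 0.00383 mol L⁻¹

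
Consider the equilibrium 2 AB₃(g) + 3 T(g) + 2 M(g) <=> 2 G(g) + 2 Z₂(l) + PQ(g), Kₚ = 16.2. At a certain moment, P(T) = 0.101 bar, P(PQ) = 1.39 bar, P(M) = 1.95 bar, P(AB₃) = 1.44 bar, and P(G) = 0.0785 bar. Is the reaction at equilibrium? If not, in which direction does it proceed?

(Z₂ is a pure liquid — omitted from Qₚ.)
Qₚ = P(G)²·P(PQ) / (P(AB₃)²·P(T)³·P(M)²) = (0.0785)²·(1.39) / ((1.44)²·(0.101)³·(1.95)²) = 1.05
Qₚ = 1.05 < Kₚ = 16.2, so the forward reaction proceeds.

toward products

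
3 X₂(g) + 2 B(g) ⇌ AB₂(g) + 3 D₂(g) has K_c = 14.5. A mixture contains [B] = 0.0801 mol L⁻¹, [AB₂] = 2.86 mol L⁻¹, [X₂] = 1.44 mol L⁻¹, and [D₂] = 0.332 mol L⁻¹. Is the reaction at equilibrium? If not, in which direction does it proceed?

Q_c = [AB₂]·[D₂]³ / ([X₂]³·[B]²) = (2.86)·(0.332)³ / ((1.44)³·(0.0801)²) = 5.46
Q_c = 5.46 < K_c = 14.5, so the forward reaction proceeds.

forward (toward products)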